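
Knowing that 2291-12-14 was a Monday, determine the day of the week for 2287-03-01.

Tuesday

Count forward from the earlier date (March 1, 2287) to the later (December 14, 2291):
Day-of-year of March 1, 2287: 60.
Day-of-year of December 14, 2291: 348.
2287 has 365 days, so 365 − 60 = 305 days remain in 2287.
Full years: 2288: 366; 2289: 365; 2290: 365. Sum = 1096.
Total: 305 + 1096 + 348 = 1749 days.
1749 mod 7 = 6, so 6 days before Monday is Tuesday.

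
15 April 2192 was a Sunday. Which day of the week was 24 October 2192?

Wednesday

April 2192: 30 − 15 = 15 days remain.
Then May (31), June (30), July (31), August (31), September (30): 31 + 30 + 31 + 31 + 30 = 153 days.
October 1–24, 2192: 24 days.
Total: 15 + 153 + 24 = 192 days.
192 mod 7 = 3, so 3 days after Sunday is Wednesday.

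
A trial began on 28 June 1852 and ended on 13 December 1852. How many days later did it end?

168

June 1852: 30 − 28 = 2 days remain.
Then July (31), August (31), September (30), October (31), November (30): 31 + 31 + 30 + 31 + 30 = 153 days.
December 1–13, 1852: 13 days.
Total: 2 + 153 + 13 = 168 days.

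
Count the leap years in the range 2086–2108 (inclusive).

Years divisible by 4 in [2086, 2108]: 2088, 2092, 2096, 2100, 2104, 2108.
Of these, 2100 is divisible by 100 but not 400, so not leap.
Leap years: 6 − 1 = 5.

5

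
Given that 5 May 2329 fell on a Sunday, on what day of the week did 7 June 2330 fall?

Saturday

May 5, 2329 → May 5, 2330: 365 days.
May 2330: 31 − 5 = 26 days remain.
June 1–7, 2330: 7 days.
Residual: 33 days.
Total: 398 days.
398 mod 7 = 6, so 6 days after Sunday is Saturday.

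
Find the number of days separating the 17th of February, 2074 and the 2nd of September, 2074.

197

February 2074: 28 − 17 = 11 days remain (2074 is not a leap year, so February has 28 days).
Then March (31), April (30), May (31), June (30), July (31), August (31): 31 + 30 + 31 + 30 + 31 + 31 = 184 days.
September 1–2, 2074: 2 days.
Total: 11 + 184 + 2 = 197 days.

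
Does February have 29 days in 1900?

1900 is not a leap year (divisible by 100 but not 400).

No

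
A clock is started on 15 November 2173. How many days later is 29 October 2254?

29567

Day-of-year of November 15, 2173: 319.
Day-of-year of October 29, 2254: 302.
2173 has 365 days, so 365 − 319 = 46 days remain in 2173.
Full years 2174–2253: 61 common + 19 leap = 61×365 + 19×366 = 29219 days.
Total: 46 + 29219 + 302 = 29567 days.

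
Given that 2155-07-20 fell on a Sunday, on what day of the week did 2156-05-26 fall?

Day-of-year of July 20, 2155: 201.
Day-of-year of May 26, 2156: 147.
2155 has 365 days, so 365 − 201 = 164 days remain in 2155.
Total: 164 + 147 = 311 days.
311 mod 7 = 3, so 3 days after Sunday is Wednesday.

Wednesday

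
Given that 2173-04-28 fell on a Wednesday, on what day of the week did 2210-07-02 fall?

Monday

From April 28, 2173 to April 28, 2210: 37 years, of which 8 contain a Feb 29 — 29×365 + 8×366 = 13513 days.
(2200 is not a leap year (divisible by 100 but not 400).)
April 2210: 30 − 28 = 2 days remain.
Then May (31), June (30): 31 + 30 = 61 days.
July 1–2, 2210: 2 days.
Residual: 65 days.
Total: 13578 days.
13578 mod 7 = 5, so 5 days after Wednesday is Monday.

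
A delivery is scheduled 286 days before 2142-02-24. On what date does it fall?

2141-05-14

Count 286 days before February 24, 2142:
May 2141: 31 − 14 = 17 days remain.
Then June (30), July (31), August (31), September (30), October (31), November (30), December (31), January (31): 30 + 31 + 31 + 30 + 31 + 30 + 31 + 31 = 245 days.
February 1–24, 2142: 24 days (2142 is not a leap year).
Total: 17 + 245 + 24 = 286 days.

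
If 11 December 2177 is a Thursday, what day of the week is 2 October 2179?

Saturday

Day-of-year of December 11, 2177: 345.
Day-of-year of October 2, 2179: 275.
2177 has 365 days, so 365 − 345 = 20 days remain in 2177.
Full years: 2178: 365. Sum = 365.
Total: 20 + 365 + 275 = 660 days.
660 mod 7 = 2, so 2 days after Thursday is Saturday.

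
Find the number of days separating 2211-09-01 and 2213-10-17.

777

September 1, 2211 → September 1, 2212: 366 days (2212 is a leap year).
September 1, 2212 → September 1, 2213: 365 days.
September 2213: 30 − 1 = 29 days remain.
October 1–17, 2213: 17 days.
Residual: 46 days.
Total: 777 days.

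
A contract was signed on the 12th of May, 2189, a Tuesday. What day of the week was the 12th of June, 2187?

Tuesday

Count forward from the earlier date (June 12, 2187) to the later (May 12, 2189):
June 2187: 30 − 12 = 18 days remain.
Then 22 full months totalling 670 days.
May 1–12, 2189: 12 days.
Total: 18 + 670 + 12 = 700 days.
700 is a multiple of 7, so the 12th of June, 2187 falls on the same weekday: Tuesday.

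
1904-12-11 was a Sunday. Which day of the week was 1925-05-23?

Day-of-year of December 11, 1904: 346.
Day-of-year of May 23, 1925: 143.
1904 has 366 days, so 366 − 346 = 20 days remain in 1904.
Full years 1905–1924: 15 common + 5 leap = 15×365 + 5×366 = 7305 days.
Total: 20 + 7305 + 143 = 7468 days.
7468 mod 7 = 6, so 6 days after Sunday is Saturday.

Saturday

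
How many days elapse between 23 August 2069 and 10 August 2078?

3274

Day-of-year of August 23, 2069: 235.
Day-of-year of August 10, 2078: 222.
2069 has 365 days, so 365 − 235 = 130 days remain in 2069.
Full years 2070–2077: 6 common + 2 leap = 6×365 + 2×366 = 2922 days.
Total: 130 + 2922 + 222 = 3274 days.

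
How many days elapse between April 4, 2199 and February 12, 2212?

4696

From April 4, 2199 to April 4, 2211: 12 years, of which 2 contain a Feb 29 — 10×365 + 2×366 = 4382 days.
(2200 is not a leap year (divisible by 100 but not 400).)
April 2211: 30 − 4 = 26 days remain.
Then 9 full months totalling 276 days.
February 1–12, 2212: 12 days (2212 is a leap year).
Residual: 314 days.
Total: 4696 days.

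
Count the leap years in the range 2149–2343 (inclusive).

46

Years divisible by 4: 2152, 2156, …, 2340 — 48 in all.
Of these, 2200, 2300 are divisible by 100 but not 400, so not leap.
Leap years: 48 − 2 = 46.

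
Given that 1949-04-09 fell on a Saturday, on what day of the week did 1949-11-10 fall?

Thursday

April 1949: 30 − 9 = 21 days remain.
Then May (31), June (30), July (31), August (31), September (30), October (31): 31 + 30 + 31 + 31 + 30 + 31 = 184 days.
November 1–10, 1949: 10 days.
Total: 21 + 184 + 10 = 215 days.
215 mod 7 = 5, so 5 days after Saturday is Thursday.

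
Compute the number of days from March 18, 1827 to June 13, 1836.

Day-of-year of March 18, 1827: 77.
Day-of-year of June 13, 1836: 165.
1827 has 365 days, so 365 − 77 = 288 days remain in 1827.
Full years 1828–1835: 6 common + 2 leap = 6×365 + 2×366 = 2922 days.
Total: 288 + 2922 + 165 = 3375 days.

3375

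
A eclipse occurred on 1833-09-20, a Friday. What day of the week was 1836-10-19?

September 20, 1833 → September 20, 1834: 365 days.
September 20, 1834 → September 20, 1835: 365 days.
September 20, 1835 → September 20, 1836: 366 days (1836 is a leap year).
September 1836: 30 − 20 = 10 days remain.
October 1–19, 1836: 19 days.
Residual: 29 days.
Total: 1125 days.
1125 mod 7 = 5, so 5 days after Friday is Wednesday.

Wednesday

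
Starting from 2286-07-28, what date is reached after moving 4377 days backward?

2274-08-03

Count 4377 days before July 28, 2286:
From August 3, 2274 to August 3, 2285: 11 years, of which 3 contain a Feb 29 — 8×365 + 3×366 = 4018 days.
August 2285: 31 − 3 = 28 days remain.
Then 10 full months totalling 303 days.
July 1–28, 2286: 28 days.
Residual: 359 days.
Total: 4377 days.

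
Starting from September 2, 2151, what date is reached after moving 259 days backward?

December 17, 2150

Count 259 days before September 2, 2151:
Day-of-year of December 17, 2150: 351.
Day-of-year of September 2, 2151: 245.
2150 has 365 days, so 365 − 351 = 14 days remain in 2150.
Total: 14 + 245 = 259 days.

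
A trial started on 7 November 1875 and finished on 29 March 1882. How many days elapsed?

Day-of-year of November 7, 1875: 311.
Day-of-year of March 29, 1882: 88.
1875 has 365 days, so 365 − 311 = 54 days remain in 1875.
Full years: 1876: 366; 1877: 365; 1878: 365; 1879: 365; 1880: 366; 1881: 365. Sum = 2192.
Total: 54 + 2192 + 88 = 2334 days.

2334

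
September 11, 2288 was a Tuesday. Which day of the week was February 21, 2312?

Wednesday

From September 11, 2288 to September 11, 2311: 23 years, of which 4 contain a Feb 29 — 19×365 + 4×366 = 8399 days.
(2300 is not a leap year (divisible by 100 but not 400).)
September 2311: 30 − 11 = 19 days remain.
Then October (31), November (30), December (31), January (31): 31 + 30 + 31 + 31 = 123 days.
February 1–21, 2312: 21 days (2312 is a leap year).
Residual: 163 days.
Total: 8562 days.
8562 mod 7 = 1, so 1 day after Tuesday is Wednesday.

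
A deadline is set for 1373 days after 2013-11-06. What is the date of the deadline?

2017-08-10

Count 1373 days after November 6, 2013:
Day-of-year of November 6, 2013: 310.
Day-of-year of August 10, 2017: 222.
2013 has 365 days, so 365 − 310 = 55 days remain in 2013.
Full years: 2014: 365; 2015: 365; 2016: 366. Sum = 1096.
Total: 55 + 1096 + 222 = 1373 days.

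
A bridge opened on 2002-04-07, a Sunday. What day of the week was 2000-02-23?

Count forward from the earlier date (February 23, 2000) to the later (April 7, 2002):
February 23, 2000 → February 23, 2001: 366 days (2000 is a leap year (divisible by 400)).
February 23, 2001 → February 23, 2002: 365 days.
February 2002: 28 − 23 = 5 days remain (2002 is not a leap year, so February has 28 days).
Then March (31): 31 days.
April 1–7, 2002: 7 days.
Residual: 43 days.
Total: 774 days.
774 mod 7 = 4, so 4 days before Sunday is Wednesday.

Wednesday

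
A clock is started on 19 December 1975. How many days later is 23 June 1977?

552

December 1975: 31 − 19 = 12 days remain.
Then 17 full months totalling 517 days.
June 1–23, 1977: 23 days.
Total: 12 + 517 + 23 = 552 days.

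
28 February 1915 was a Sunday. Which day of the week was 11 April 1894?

Wednesday

Count forward from the earlier date (April 11, 1894) to the later (February 28, 1915):
Day-of-year of April 11, 1894: 101.
Day-of-year of February 28, 1915: 59.
1894 has 365 days, so 365 − 101 = 264 days remain in 1894.
Full years 1895–1914: 16 common + 4 leap = 16×365 + 4×366 = 7304 days.
Total: 264 + 7304 + 59 = 7627 days.
7627 mod 7 = 4, so 4 days before Sunday is Wednesday.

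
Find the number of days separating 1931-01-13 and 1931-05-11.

January 1931: 31 − 13 = 18 days remain.
Then February 1931 (28), March (31), April (30): 28 + 31 + 30 = 89 days.
May 1–11, 1931: 11 days.
Total: 18 + 89 + 11 = 118 days.

118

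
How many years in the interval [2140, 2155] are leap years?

4

Years divisible by 4 in [2140, 2155]: 2140, 2144, 2148, 2152.
No century exceptions apply. Count: 4.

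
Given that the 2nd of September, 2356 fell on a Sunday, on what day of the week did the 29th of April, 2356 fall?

Sunday

Count forward from the earlier date (April 29, 2356) to the later (September 2, 2356):
April 2356: 30 − 29 = 1 day remains.
Then May (31), June (30), July (31), August (31): 31 + 30 + 31 + 31 = 123 days.
September 1–2, 2356: 2 days.
Total: 1 + 123 + 2 = 126 days.
126 is a multiple of 7, so the 29th of April, 2356 falls on the same weekday: Sunday.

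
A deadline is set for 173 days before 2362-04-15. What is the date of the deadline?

2361-10-24

Count 173 days before April 15, 2362:
October 2361: 31 − 24 = 7 days remain.
Then November (30), December (31), January (31), February 2362 (28), March (31): 30 + 31 + 31 + 28 + 31 = 151 days.
April 1–15, 2362: 15 days.
Total: 7 + 151 + 15 = 173 days.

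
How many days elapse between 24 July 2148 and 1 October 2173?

9200

Day-of-year of July 24, 2148: 206.
Day-of-year of October 1, 2173: 274.
2148 has 366 days, so 366 − 206 = 160 days remain in 2148.
Full years 2149–2172: 18 common + 6 leap = 18×365 + 6×366 = 8766 days.
Total: 160 + 8766 + 274 = 9200 days.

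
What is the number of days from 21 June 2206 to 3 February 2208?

592

June 2206: 30 − 21 = 9 days remain.
Then 19 full months totalling 580 days.
February 1–3, 2208: 3 days (2208 is a leap year).
Total: 9 + 580 + 3 = 592 days.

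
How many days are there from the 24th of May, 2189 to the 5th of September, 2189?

104

May 2189: 31 − 24 = 7 days remain.
Then June (30), July (31), August (31): 30 + 31 + 31 = 92 days.
September 1–5, 2189: 5 days.
Total: 7 + 92 + 5 = 104 days.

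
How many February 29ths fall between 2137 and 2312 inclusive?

42

Years divisible by 4: 2140, 2144, …, 2312 — 44 in all.
Of these, 2200, 2300 are divisible by 100 but not 400, so not leap.
Leap years: 44 − 2 = 42.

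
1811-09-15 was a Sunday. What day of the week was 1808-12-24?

Saturday

Count forward from the earlier date (December 24, 1808) to the later (September 15, 1811):
Day-of-year of December 24, 1808: 359.
Day-of-year of September 15, 1811: 258.
1808 has 366 days, so 366 − 359 = 7 days remain in 1808.
Full years: 1809: 365; 1810: 365. Sum = 730.
Total: 7 + 730 + 258 = 995 days.
995 mod 7 = 1, so 1 day before Sunday is Saturday.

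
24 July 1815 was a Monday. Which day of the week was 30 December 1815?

Saturday

July 1815: 31 − 24 = 7 days remain.
Then August (31), September (30), October (31), November (30): 31 + 30 + 31 + 30 = 122 days.
December 1–30, 1815: 30 days.
Total: 7 + 122 + 30 = 159 days.
159 mod 7 = 5, so 5 days after Monday is Saturday.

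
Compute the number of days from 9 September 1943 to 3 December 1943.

85

September 1943: 30 − 9 = 21 days remain.
Then October (31), November (30): 31 + 30 = 61 days.
December 1–3, 1943: 3 days.
Total: 21 + 61 + 3 = 85 days.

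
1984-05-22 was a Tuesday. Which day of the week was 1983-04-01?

Friday

Count forward from the earlier date (April 1, 1983) to the later (May 22, 1984):
April 1983: 30 − 1 = 29 days remain.
Then 12 full months totalling 366 days.
May 1–22, 1984: 22 days.
Total: 29 + 366 + 22 = 417 days.
417 mod 7 = 4, so 4 days before Tuesday is Friday.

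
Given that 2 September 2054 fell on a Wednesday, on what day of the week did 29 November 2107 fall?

Tuesday

From September 2, 2054 to September 2, 2107: 53 years, of which 12 contain a Feb 29 — 41×365 + 12×366 = 19357 days.
(2100 is not a leap year (divisible by 100 but not 400).)
September 2107: 30 − 2 = 28 days remain.
Then October (31): 31 days.
November 1–29, 2107: 29 days.
Residual: 88 days.
Total: 19445 days.
19445 mod 7 = 6, so 6 days after Wednesday is Tuesday.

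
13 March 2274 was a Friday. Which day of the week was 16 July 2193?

Tuesday

Count forward from the earlier date (July 16, 2193) to the later (March 13, 2274):
Day-of-year of July 16, 2193: 197.
Day-of-year of March 13, 2274: 72.
2193 has 365 days, so 365 − 197 = 168 days remain in 2193.
Full years 2194–2273: 61 common + 19 leap = 61×365 + 19×366 = 29219 days.
Total: 168 + 29219 + 72 = 29459 days.
29459 mod 7 = 3, so 3 days before Friday is Tuesday.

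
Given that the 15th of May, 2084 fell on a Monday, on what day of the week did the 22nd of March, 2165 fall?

From May 15, 2084 to May 15, 2164: 80 years, of which 19 contain a Feb 29 — 61×365 + 19×366 = 29219 days.
(2100 is not a leap year (divisible by 100 but not 400).)
May 2164: 31 − 15 = 16 days remain.
Then 9 full months totalling 273 days.
March 1–22, 2165: 22 days.
Residual: 311 days.
Total: 29530 days.
29530 mod 7 = 4, so 4 days after Monday is Friday.

Friday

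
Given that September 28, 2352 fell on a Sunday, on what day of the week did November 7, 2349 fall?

Monday

Count forward from the earlier date (November 7, 2349) to the later (September 28, 2352):
November 7, 2349 → November 7, 2350: 365 days.
November 7, 2350 → November 7, 2351: 365 days.
November 2351: 30 − 7 = 23 days remain.
Then 9 full months totalling 275 days.
September 1–28, 2352: 28 days.
Residual: 326 days.
Total: 1056 days.
1056 mod 7 = 6, so 6 days before Sunday is Monday.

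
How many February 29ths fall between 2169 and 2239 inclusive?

16

Years divisible by 4: 2172, 2176, …, 2236 — 17 in all.
Of these, 2200 is divisible by 100 but not 400, so not leap.
Leap years: 17 − 1 = 16.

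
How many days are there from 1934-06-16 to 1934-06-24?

Within June 1934: 24 − 16 = 8 days.

8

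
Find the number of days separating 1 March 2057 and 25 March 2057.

24

Within March 2057: 25 − 1 = 24 days.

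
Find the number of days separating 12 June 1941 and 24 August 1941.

73

June 1941: 30 − 12 = 18 days remain.
Then July (31): 31 days.
August 1–24, 1941: 24 days.
Total: 18 + 31 + 24 = 73 days.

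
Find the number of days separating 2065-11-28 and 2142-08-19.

Day-of-year of November 28, 2065: 332.
Day-of-year of August 19, 2142: 231.
2065 has 365 days, so 365 − 332 = 33 days remain in 2065.
Full years 2066–2141: 58 common + 18 leap = 58×365 + 18×366 = 27758 days.
Total: 33 + 27758 + 231 = 28022 days.

28022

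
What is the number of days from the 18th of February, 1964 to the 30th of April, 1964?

February 1964: 29 − 18 = 11 days remain (1964 is a leap year, so February has 29 days).
Then March (31): 31 days.
April 1–30, 1964: 30 days.
Total: 11 + 31 + 30 = 72 days.

72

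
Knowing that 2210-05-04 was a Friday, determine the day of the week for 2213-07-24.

Saturday

May 4, 2210 → May 4, 2211: 365 days.
May 4, 2211 → May 4, 2212: 366 days (2212 is a leap year).
May 4, 2212 → May 4, 2213: 365 days.
May 2213: 31 − 4 = 27 days remain.
Then June (30): 30 days.
July 1–24, 2213: 24 days.
Residual: 81 days.
Total: 1177 days.
1177 mod 7 = 1, so 1 day after Friday is Saturday.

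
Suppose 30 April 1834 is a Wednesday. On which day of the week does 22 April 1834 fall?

Tuesday

Count forward from the earlier date (April 22, 1834) to the later (April 30, 1834):
Within April 1834: 30 − 22 = 8 days.
8 mod 7 = 1, so 1 day before Wednesday is Tuesday.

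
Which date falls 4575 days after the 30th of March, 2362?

the 8th of October, 2374

Count 4575 days after March 30, 2362:
From March 30, 2362 to March 30, 2374: 12 years, of which 3 contain a Feb 29 — 9×365 + 3×366 = 4383 days.
March 2374: 31 − 30 = 1 day remains.
Then April (30), May (31), June (30), July (31), August (31), September (30): 30 + 31 + 30 + 31 + 31 + 30 = 183 days.
October 1–8, 2374: 8 days.
Residual: 192 days.
Total: 4575 days.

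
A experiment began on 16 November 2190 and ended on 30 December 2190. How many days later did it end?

44

November 2190: 30 − 16 = 14 days remain.
December 1–30, 2190: 30 days.
Total: 14 + 30 = 44 days.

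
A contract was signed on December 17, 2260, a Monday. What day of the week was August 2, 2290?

Saturday

From December 17, 2260 to December 17, 2289: 29 years, of which 7 contain a Feb 29 — 22×365 + 7×366 = 10592 days.
December 2289: 31 − 17 = 14 days remain.
Then January (31), February 2290 (28), March (31), April (30), May (31), June (30), July (31): 31 + 28 + 31 + 30 + 31 + 30 + 31 = 212 days.
August 1–2, 2290: 2 days.
Residual: 228 days.
Total: 10820 days.
10820 mod 7 = 5, so 5 days after Monday is Saturday.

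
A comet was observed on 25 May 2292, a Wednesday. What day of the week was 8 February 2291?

Count forward from the earlier date (February 8, 2291) to the later (May 25, 2292):
February 8, 2291 → February 8, 2292: 365 days.
February 2292: 29 − 8 = 21 days remain (2292 is a leap year, so February has 29 days).
Then March (31), April (30): 31 + 30 = 61 days.
May 1–25, 2292: 25 days.
Residual: 107 days.
Total: 472 days.
472 mod 7 = 3, so 3 days before Wednesday is Sunday.

Sunday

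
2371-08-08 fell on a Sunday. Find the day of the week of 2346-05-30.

Count forward from the earlier date (May 30, 2346) to the later (August 8, 2371):
Day-of-year of May 30, 2346: 150.
Day-of-year of August 8, 2371: 220.
2346 has 365 days, so 365 − 150 = 215 days remain in 2346.
Full years 2347–2370: 18 common + 6 leap = 18×365 + 6×366 = 8766 days.
Total: 215 + 8766 + 220 = 9201 days.
9201 mod 7 = 3, so 3 days before Sunday is Thursday.

Thursday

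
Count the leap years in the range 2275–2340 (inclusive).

16

Years divisible by 4: 2276, 2280, …, 2340 — 17 in all.
Of these, 2300 is divisible by 100 but not 400, so not leap.
Leap years: 17 − 1 = 16.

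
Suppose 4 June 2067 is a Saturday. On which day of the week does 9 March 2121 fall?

Sunday

From June 4, 2067 to June 4, 2120: 53 years, of which 13 contain a Feb 29 — 40×365 + 13×366 = 19358 days.
(2100 is not a leap year (divisible by 100 but not 400).)
June 2120: 30 − 4 = 26 days remain.
Then July (31), August (31), September (30), October (31), November (30), December (31), January (31), February 2121 (28): 31 + 31 + 30 + 31 + 30 + 31 + 31 + 28 = 243 days.
March 1–9, 2121: 9 days.
Residual: 278 days.
Total: 19636 days.
19636 mod 7 = 1, so 1 day after Saturday is Sunday.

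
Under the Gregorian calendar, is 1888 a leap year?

Yes

1888 is a leap year.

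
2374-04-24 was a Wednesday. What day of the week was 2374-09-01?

Sunday

April 2374: 30 − 24 = 6 days remain.
Then May (31), June (30), July (31), August (31): 31 + 30 + 31 + 31 = 123 days.
September 1, 2374: 1 day.
Total: 6 + 123 + 1 = 130 days.
130 mod 7 = 4, so 4 days after Wednesday is Sunday.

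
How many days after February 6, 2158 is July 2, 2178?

Day-of-year of February 6, 2158: 37.
Day-of-year of July 2, 2178: 183.
2158 has 365 days, so 365 − 37 = 328 days remain in 2158.
Full years 2159–2177: 14 common + 5 leap = 14×365 + 5×366 = 6940 days.
Total: 328 + 6940 + 183 = 7451 days.

7451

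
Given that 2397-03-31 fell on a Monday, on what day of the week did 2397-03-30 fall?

Sunday

Count forward from the earlier date (March 30, 2397) to the later (March 31, 2397):
Within March 2397: 31 − 30 = 1 day.
1 mod 7 = 1, so 1 day before Monday is Sunday.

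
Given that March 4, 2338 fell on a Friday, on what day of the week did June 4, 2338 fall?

March 2338: 31 − 4 = 27 days remain.
Then April (30), May (31): 30 + 31 = 61 days.
June 1–4, 2338: 4 days.
Total: 27 + 61 + 4 = 92 days.
92 mod 7 = 1, so 1 day after Friday is Saturday.

Saturday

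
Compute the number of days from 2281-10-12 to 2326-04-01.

16241

Day-of-year of October 12, 2281: 285.
Day-of-year of April 1, 2326: 91.
2281 has 365 days, so 365 − 285 = 80 days remain in 2281.
Full years 2282–2325: 34 common + 10 leap = 34×365 + 10×366 = 16070 days.
Total: 80 + 16070 + 91 = 16241 days.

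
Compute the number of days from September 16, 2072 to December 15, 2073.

455

Day-of-year of September 16, 2072: 260.
Day-of-year of December 15, 2073: 349.
2072 has 366 days, so 366 − 260 = 106 days remain in 2072.
Total: 106 + 349 = 455 days.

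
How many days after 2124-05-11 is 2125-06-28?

413

Day-of-year of May 11, 2124: 132.
Day-of-year of June 28, 2125: 179.
2124 has 366 days, so 366 − 132 = 234 days remain in 2124.
Total: 234 + 179 = 413 days.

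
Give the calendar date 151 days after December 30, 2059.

May 29, 2060

Count 151 days after December 30, 2059:
Day-of-year of December 30, 2059: 364.
Day-of-year of May 29, 2060: 150.
2059 has 365 days, so 365 − 364 = 1 days remain in 2059.
Total: 1 + 150 = 151 days.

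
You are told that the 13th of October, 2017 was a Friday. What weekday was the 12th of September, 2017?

Tuesday

Count forward from the earlier date (September 12, 2017) to the later (October 13, 2017):
September 2017: 30 − 12 = 18 days remain.
October 1–13, 2017: 13 days.
Total: 18 + 13 = 31 days.
31 mod 7 = 3, so 3 days before Friday is Tuesday.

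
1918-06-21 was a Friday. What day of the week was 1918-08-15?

June 1918: 30 − 21 = 9 days remain.
Then July (31): 31 days.
August 1–15, 1918: 15 days.
Total: 9 + 31 + 15 = 55 days.
55 mod 7 = 6, so 6 days after Friday is Thursday.

Thursday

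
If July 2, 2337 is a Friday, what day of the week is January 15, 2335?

Tuesday

Count forward from the earlier date (January 15, 2335) to the later (July 2, 2337):
January 15, 2335 → January 15, 2336: 365 days.
January 15, 2336 → January 15, 2337: 366 days (2336 is a leap year).
January 2337: 31 − 15 = 16 days remain.
Then February 2337 (28), March (31), April (30), May (31), June (30): 28 + 31 + 30 + 31 + 30 = 150 days.
July 1–2, 2337: 2 days.
Residual: 168 days.
Total: 899 days.
899 mod 7 = 3, so 3 days before Friday is Tuesday.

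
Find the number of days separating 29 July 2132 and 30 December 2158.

Day-of-year of July 29, 2132: 211.
Day-of-year of December 30, 2158: 364.
2132 has 366 days, so 366 − 211 = 155 days remain in 2132.
Full years 2133–2157: 19 common + 6 leap = 19×365 + 6×366 = 9131 days.
Total: 155 + 9131 + 364 = 9650 days.

9650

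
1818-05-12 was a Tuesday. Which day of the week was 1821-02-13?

Tuesday

May 12, 1818 → May 12, 1819: 365 days.
May 12, 1819 → May 12, 1820: 366 days (1820 is a leap year).
May 1820: 31 − 12 = 19 days remain.
Then June (30), July (31), August (31), September (30), October (31), November (30), December (31), January (31): 30 + 31 + 31 + 30 + 31 + 30 + 31 + 31 = 245 days.
February 1–13, 1821: 13 days (1821 is not a leap year).
Residual: 277 days.
Total: 1008 days.
1008 is a multiple of 7, so 1821-02-13 falls on the same weekday: Tuesday.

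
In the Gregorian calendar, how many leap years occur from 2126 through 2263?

33

Years divisible by 4: 2128, 2132, …, 2260 — 34 in all.
Of these, 2200 is divisible by 100 but not 400, so not leap.
Leap years: 34 − 1 = 33.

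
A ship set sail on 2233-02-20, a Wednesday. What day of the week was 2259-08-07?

From February 20, 2233 to February 20, 2259: 26 years, of which 6 contain a Feb 29 — 20×365 + 6×366 = 9496 days.
February 2259: 28 − 20 = 8 days remain (2259 is not a leap year, so February has 28 days).
Then March (31), April (30), May (31), June (30), July (31): 31 + 30 + 31 + 30 + 31 = 153 days.
August 1–7, 2259: 7 days.
Residual: 168 days.
Total: 9664 days.
9664 mod 7 = 4, so 4 days after Wednesday is Sunday.

Sunday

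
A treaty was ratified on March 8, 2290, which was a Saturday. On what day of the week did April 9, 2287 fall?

Count forward from the earlier date (April 9, 2287) to the later (March 8, 2290):
April 9, 2287 → April 9, 2288: 366 days (2288 is a leap year).
April 9, 2288 → April 9, 2289: 365 days.
April 2289: 30 − 9 = 21 days remain.
Then 10 full months totalling 304 days.
March 1–8, 2290: 8 days.
Residual: 333 days.
Total: 1064 days.
1064 is a multiple of 7, so April 9, 2287 falls on the same weekday: Saturday.

Saturday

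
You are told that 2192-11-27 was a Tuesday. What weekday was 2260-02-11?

From November 27, 2192 to November 27, 2259: 67 years, of which 15 contain a Feb 29 — 52×365 + 15×366 = 24470 days.
(2200 is not a leap year (divisible by 100 but not 400).)
November 2259: 30 − 27 = 3 days remain.
Then December (31), January (31): 31 + 31 = 62 days.
February 1–11, 2260: 11 days (2260 is a leap year).
Residual: 76 days.
Total: 24546 days.
24546 mod 7 = 4, so 4 days after Tuesday is Saturday.

Saturday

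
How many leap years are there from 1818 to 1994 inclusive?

Years divisible by 4: 1820, 1824, …, 1992 — 44 in all.
Of these, 1900 is divisible by 100 but not 400, so not leap.
Leap years: 44 − 1 = 43.

43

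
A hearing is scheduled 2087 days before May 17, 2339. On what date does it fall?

August 29, 2333

Count 2087 days before May 17, 2339:
Day-of-year of August 29, 2333: 241.
Day-of-year of May 17, 2339: 137.
2333 has 365 days, so 365 − 241 = 124 days remain in 2333.
Full years: 2334: 365; 2335: 365; 2336: 366; 2337: 365; 2338: 365. Sum = 1826.
Total: 124 + 1826 + 137 = 2087 days.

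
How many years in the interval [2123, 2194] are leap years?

Years divisible by 4: 2124, 2128, …, 2192 — 18 in all.
No century exceptions apply. Count: 18.

18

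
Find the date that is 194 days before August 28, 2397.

February 15, 2397

Count 194 days before August 28, 2397:
February 2397: 28 − 15 = 13 days remain (2397 is not a leap year, so February has 28 days).
Then March (31), April (30), May (31), June (30), July (31): 31 + 30 + 31 + 30 + 31 = 153 days.
August 1–28, 2397: 28 days.
Total: 13 + 153 + 28 = 194 days.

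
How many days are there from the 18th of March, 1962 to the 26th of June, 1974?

From March 18, 1962 to March 18, 1974: 12 years, of which 3 contain a Feb 29 — 9×365 + 3×366 = 4383 days.
March 1974: 31 − 18 = 13 days remain.
Then April (30), May (31): 30 + 31 = 61 days.
June 1–26, 1974: 26 days.
Residual: 100 days.
Total: 4483 days.

4483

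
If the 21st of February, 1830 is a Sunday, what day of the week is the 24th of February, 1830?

Within February 1830: 24 − 21 = 3 days.
3 mod 7 = 3, so 3 days after Sunday is Wednesday.

Wednesday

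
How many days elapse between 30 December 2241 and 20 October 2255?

5042

From December 30, 2241 to December 30, 2254: 13 years, of which 3 contain a Feb 29 — 10×365 + 3×366 = 4748 days.
December 2254: 31 − 30 = 1 day remains.
Then 9 full months totalling 273 days.
October 1–20, 2255: 20 days.
Residual: 294 days.
Total: 5042 days.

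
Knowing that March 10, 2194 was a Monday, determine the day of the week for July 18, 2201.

Day-of-year of March 10, 2194: 69.
Day-of-year of July 18, 2201: 199.
2194 has 365 days, so 365 − 69 = 296 days remain in 2194.
Full years: 2195: 365; 2196: 366; 2197: 365; 2198: 365; 2199: 365; 2200: 365. Sum = 2191.
Total: 296 + 2191 + 199 = 2686 days.
2686 mod 7 = 5, so 5 days after Monday is Saturday.

Saturday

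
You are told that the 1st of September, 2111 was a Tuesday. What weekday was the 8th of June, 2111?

Monday

Count forward from the earlier date (June 8, 2111) to the later (September 1, 2111):
June 2111: 30 − 8 = 22 days remain.
Then July (31), August (31): 31 + 31 = 62 days.
September 1, 2111: 1 day.
Total: 22 + 62 + 1 = 85 days.
85 mod 7 = 1, so 1 day before Tuesday is Monday.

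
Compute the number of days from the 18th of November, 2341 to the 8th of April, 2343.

506

November 2341: 30 − 18 = 12 days remain.
Then 16 full months totalling 486 days.
April 1–8, 2343: 8 days.
Total: 12 + 486 + 8 = 506 days.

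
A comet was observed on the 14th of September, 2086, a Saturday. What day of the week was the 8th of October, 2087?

Day-of-year of September 14, 2086: 257.
Day-of-year of October 8, 2087: 281.
2086 has 365 days, so 365 − 257 = 108 days remain in 2086.
Total: 108 + 281 = 389 days.
389 mod 7 = 4, so 4 days after Saturday is Wednesday.

Wednesday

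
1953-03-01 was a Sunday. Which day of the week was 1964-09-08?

Day-of-year of March 1, 1953: 60.
Day-of-year of September 8, 1964: 252.
1953 has 365 days, so 365 − 60 = 305 days remain in 1953.
Full years 1954–1963: 8 common + 2 leap = 8×365 + 2×366 = 3652 days.
Total: 305 + 3652 + 252 = 4209 days.
4209 mod 7 = 2, so 2 days after Sunday is Tuesday.

Tuesday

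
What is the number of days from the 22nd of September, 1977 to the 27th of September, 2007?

Day-of-year of September 22, 1977: 265.
Day-of-year of September 27, 2007: 270.
1977 has 365 days, so 365 − 265 = 100 days remain in 1977.
Full years 1978–2006: 22 common + 7 leap = 22×365 + 7×366 = 10592 days.
Total: 100 + 10592 + 270 = 10962 days.

10962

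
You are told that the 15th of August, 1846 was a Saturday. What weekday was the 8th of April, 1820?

Count forward from the earlier date (April 8, 1820) to the later (August 15, 1846):
Day-of-year of April 8, 1820: 99.
Day-of-year of August 15, 1846: 227.
1820 has 366 days, so 366 − 99 = 267 days remain in 1820.
Full years 1821–1845: 19 common + 6 leap = 19×365 + 6×366 = 9131 days.
Total: 267 + 9131 + 227 = 9625 days.
9625 is a multiple of 7, so the 8th of April, 1820 falls on the same weekday: Saturday.

Saturday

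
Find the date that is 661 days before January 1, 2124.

March 11, 2122

Count 661 days before January 1, 2124:
March 11, 2122 → March 11, 2123: 365 days.
March 2123: 31 − 11 = 20 days remain.
Then 9 full months totalling 275 days.
January 1, 2124: 1 day.
Residual: 296 days.
Total: 661 days.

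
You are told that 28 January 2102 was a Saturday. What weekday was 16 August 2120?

Friday

Day-of-year of January 28, 2102: 28.
Day-of-year of August 16, 2120: 229.
2102 has 365 days, so 365 − 28 = 337 days remain in 2102.
Full years 2103–2119: 13 common + 4 leap = 13×365 + 4×366 = 6209 days.
Total: 337 + 6209 + 229 = 6775 days.
6775 mod 7 = 6, so 6 days after Saturday is Friday.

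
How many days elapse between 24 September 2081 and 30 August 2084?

September 24, 2081 → September 24, 2082: 365 days.
September 24, 2082 → September 24, 2083: 365 days.
September 2083: 30 − 24 = 6 days remain.
Then 10 full months totalling 305 days.
August 1–30, 2084: 30 days.
Residual: 341 days.
Total: 1071 days.

1071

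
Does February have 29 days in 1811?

No

1811 is not a leap year.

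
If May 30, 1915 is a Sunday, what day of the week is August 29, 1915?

Sunday

May 1915: 31 − 30 = 1 day remains.
Then June (30), July (31): 30 + 31 = 61 days.
August 1–29, 1915: 29 days.
Total: 1 + 61 + 29 = 91 days.
91 is a multiple of 7, so August 29, 1915 falls on the same weekday: Sunday.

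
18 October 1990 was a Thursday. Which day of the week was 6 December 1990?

October 1990: 31 − 18 = 13 days remain.
Then November (30): 30 days.
December 1–6, 1990: 6 days.
Total: 13 + 30 + 6 = 49 days.
49 is a multiple of 7, so 6 December 1990 falls on the same weekday: Thursday.

Thursday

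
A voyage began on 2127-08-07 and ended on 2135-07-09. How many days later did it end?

2893

From August 7, 2127 to August 7, 2134: 7 years, of which 2 contain a Feb 29 — 5×365 + 2×366 = 2557 days.
August 2134: 31 − 7 = 24 days remain.
Then 10 full months totalling 303 days.
July 1–9, 2135: 9 days.
Residual: 336 days.
Total: 2893 days.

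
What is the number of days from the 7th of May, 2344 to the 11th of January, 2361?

Day-of-year of May 7, 2344: 128.
Day-of-year of January 11, 2361: 11.
2344 has 366 days, so 366 − 128 = 238 days remain in 2344.
Full years 2345–2360: 12 common + 4 leap = 12×365 + 4×366 = 5844 days.
Total: 238 + 5844 + 11 = 6093 days.

6093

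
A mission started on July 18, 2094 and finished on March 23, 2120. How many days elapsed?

From July 18, 2094 to July 18, 2119: 25 years, of which 5 contain a Feb 29 — 20×365 + 5×366 = 9130 days.
(2100 is not a leap year (divisible by 100 but not 400).)
July 2119: 31 − 18 = 13 days remain.
Then August (31), September (30), October (31), November (30), December (31), January (31), February 2120 (29): 31 + 30 + 31 + 30 + 31 + 31 + 29 = 213 days.
March 1–23, 2120: 23 days.
Residual: 249 days.
Total: 9379 days.

9379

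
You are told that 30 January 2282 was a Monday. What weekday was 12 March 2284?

Day-of-year of January 30, 2282: 30.
Day-of-year of March 12, 2284: 72.
2282 has 365 days, so 365 − 30 = 335 days remain in 2282.
Full years: 2283: 365. Sum = 365.
Total: 335 + 365 + 72 = 772 days.
772 mod 7 = 2, so 2 days after Monday is Wednesday.

Wednesday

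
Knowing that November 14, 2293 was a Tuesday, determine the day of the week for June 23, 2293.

Friday

Count forward from the earlier date (June 23, 2293) to the later (November 14, 2293):
June 2293: 30 − 23 = 7 days remain.
Then July (31), August (31), September (30), October (31): 31 + 31 + 30 + 31 = 123 days.
November 1–14, 2293: 14 days.
Total: 7 + 123 + 14 = 144 days.
144 mod 7 = 4, so 4 days before Tuesday is Friday.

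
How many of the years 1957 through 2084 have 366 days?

Years divisible by 4: 1960, 1964, …, 2084 — 32 in all.
2000 is divisible by 400, so still leap.
No century exceptions apply. Count: 32.

32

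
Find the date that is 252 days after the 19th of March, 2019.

the 26th of November, 2019

Count 252 days after March 19, 2019:
March 2019: 31 − 19 = 12 days remain.
Then April (30), May (31), June (30), July (31), August (31), September (30), October (31): 30 + 31 + 30 + 31 + 31 + 30 + 31 = 214 days.
November 1–26, 2019: 26 days.
Total: 12 + 214 + 26 = 252 days.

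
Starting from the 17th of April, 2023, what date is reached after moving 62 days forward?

the 18th of June, 2023

Count 62 days after April 17, 2023:
April 2023: 30 − 17 = 13 days remain.
Then May (31): 31 days.
June 1–18, 2023: 18 days.
Total: 13 + 31 + 18 = 62 days.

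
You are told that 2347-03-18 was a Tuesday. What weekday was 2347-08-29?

Friday

March 2347: 31 − 18 = 13 days remain.
Then April (30), May (31), June (30), July (31): 30 + 31 + 30 + 31 = 122 days.
August 1–29, 2347: 29 days.
Total: 13 + 122 + 29 = 164 days.
164 mod 7 = 3, so 3 days after Tuesday is Friday.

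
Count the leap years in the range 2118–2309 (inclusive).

46

Years divisible by 4: 2120, 2124, …, 2308 — 48 in all.
Of these, 2200, 2300 are divisible by 100 but not 400, so not leap.
Leap years: 48 − 2 = 46.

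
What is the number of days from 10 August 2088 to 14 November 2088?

96

August 2088: 31 − 10 = 21 days remain.
Then September (30), October (31): 30 + 31 = 61 days.
November 1–14, 2088: 14 days.
Total: 21 + 61 + 14 = 96 days.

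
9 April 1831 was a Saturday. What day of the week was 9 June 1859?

Thursday

Day-of-year of April 9, 1831: 99.
Day-of-year of June 9, 1859: 160.
1831 has 365 days, so 365 − 99 = 266 days remain in 1831.
Full years 1832–1858: 20 common + 7 leap = 20×365 + 7×366 = 9862 days.
Total: 266 + 9862 + 160 = 10288 days.
10288 mod 7 = 5, so 5 days after Saturday is Thursday.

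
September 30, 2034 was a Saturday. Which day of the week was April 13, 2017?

Thursday

Count forward from the earlier date (April 13, 2017) to the later (September 30, 2034):
Day-of-year of April 13, 2017: 103.
Day-of-year of September 30, 2034: 273.
2017 has 365 days, so 365 − 103 = 262 days remain in 2017.
Full years 2018–2033: 12 common + 4 leap = 12×365 + 4×366 = 5844 days.
Total: 262 + 5844 + 273 = 6379 days.
6379 mod 7 = 2, so 2 days before Saturday is Thursday.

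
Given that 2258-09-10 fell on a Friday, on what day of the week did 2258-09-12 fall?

Sunday

Within September 2258: 12 − 10 = 2 days.
2 mod 7 = 2, so 2 days after Friday is Sunday.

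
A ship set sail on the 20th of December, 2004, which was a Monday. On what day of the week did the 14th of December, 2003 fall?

Count forward from the earlier date (December 14, 2003) to the later (December 20, 2004):
December 14, 2003 → December 14, 2004: 366 days (2004 is a leap year).
Within December 2004: 20 − 14 = 6 days.
Total: 372 days.
372 mod 7 = 1, so 1 day before Monday is Sunday.

Sunday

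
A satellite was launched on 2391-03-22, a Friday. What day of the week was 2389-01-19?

Thursday

Count forward from the earlier date (January 19, 2389) to the later (March 22, 2391):
Day-of-year of January 19, 2389: 19.
Day-of-year of March 22, 2391: 81.
2389 has 365 days, so 365 − 19 = 346 days remain in 2389.
Full years: 2390: 365. Sum = 365.
Total: 346 + 365 + 81 = 792 days.
792 mod 7 = 1, so 1 day before Friday is Thursday.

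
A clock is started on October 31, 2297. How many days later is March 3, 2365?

24594

From October 31, 2297 to October 31, 2364: 67 years, of which 16 contain a Feb 29 — 51×365 + 16×366 = 24471 days.
(2300 is not a leap year (divisible by 100 but not 400).)
October 2364: 31 − 31 = 0 days remain.
Then November (30), December (31), January (31), February 2365 (28): 30 + 31 + 31 + 28 = 120 days.
March 1–3, 2365: 3 days.
Residual: 123 days.
Total: 24594 days.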